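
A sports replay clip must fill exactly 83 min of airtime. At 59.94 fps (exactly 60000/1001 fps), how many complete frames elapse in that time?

298501 frames

83 min = 4980 s.
Frames = 4980 × 60000/1001 = 298800000/1001 ≈ 298501.4985.
Complete frames: 298501.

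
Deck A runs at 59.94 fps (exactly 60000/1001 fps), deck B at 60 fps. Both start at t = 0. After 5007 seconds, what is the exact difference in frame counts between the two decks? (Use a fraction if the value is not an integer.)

A emits 60000/1001 × 5007 = 300420000/1001 frames; B emits 60 × 5007 = 300420.
Difference = 300420/1001 frames (≈ 300.1199); B is ahead of A.

300420/1001 frames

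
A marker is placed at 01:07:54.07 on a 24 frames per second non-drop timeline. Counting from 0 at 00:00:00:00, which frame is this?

frame 97783

Total seconds to the label: (1 × 3600 + 7 × 60 + 54) = 4074.
Frame index = 4074 × 24 + 7 = 97783.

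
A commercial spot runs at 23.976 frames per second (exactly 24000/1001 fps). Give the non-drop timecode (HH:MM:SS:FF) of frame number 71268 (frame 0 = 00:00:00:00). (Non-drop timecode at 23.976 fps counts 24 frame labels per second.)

00:49:29:12

71268 ÷ 24 = 2969 full seconds, remainder 12 frames.
2969 s = 0 h 49 min 29 s.
Timecode: 00:49:29:12.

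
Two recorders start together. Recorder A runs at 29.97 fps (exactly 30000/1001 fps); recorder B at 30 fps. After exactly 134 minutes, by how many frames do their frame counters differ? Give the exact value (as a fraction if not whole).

134 min = 8040 s.
A emits 30000/1001 × 8040 = 241200000/1001 frames; B emits 30 × 8040 = 241200.
Difference = 241200/1001 frames (≈ 240.9590); B is ahead of A.

241200/1001 frames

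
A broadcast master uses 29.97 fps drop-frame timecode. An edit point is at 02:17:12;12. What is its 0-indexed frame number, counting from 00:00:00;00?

246724

Complete 10-minute blocks: 13, each 17982 frames → 233766.
Remaining 7 whole minutes in the current block: 1800 + 6 × 1798 = 12588 frames.
Within the current minute: 12 × 30 + 12 − 2 = 370 (labels ;00/;01 skipped at this minute). Total = 233766 + 12588 + 370 = 246724.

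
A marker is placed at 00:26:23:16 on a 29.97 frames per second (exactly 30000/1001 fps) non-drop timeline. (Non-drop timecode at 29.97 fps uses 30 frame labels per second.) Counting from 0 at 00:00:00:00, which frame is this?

frame 47506

Total seconds to the label: (0 × 3600 + 26 × 60 + 23) = 1583.
Frame index = 1583 × 30 + 16 = 47506.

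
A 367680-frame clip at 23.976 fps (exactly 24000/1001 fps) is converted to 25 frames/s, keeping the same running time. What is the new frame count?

383383 frames

Target frames = source frames × (target rate / source rate) = 367680 × (25)/(24000/1001) = 367680 × 1001/960 = 383383.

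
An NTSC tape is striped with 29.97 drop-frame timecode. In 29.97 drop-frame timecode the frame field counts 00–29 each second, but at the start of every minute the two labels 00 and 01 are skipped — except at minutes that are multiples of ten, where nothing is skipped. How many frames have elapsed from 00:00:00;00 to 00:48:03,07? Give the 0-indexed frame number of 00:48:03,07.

As if non-drop at 30 labels/s: (0 × 3600 + 48 × 60 + 3) × 30 + 7 = 86497.
Minute boundaries passed: 48; those not divisible by 10: 48 − 4 = 44; dropped labels = 2 × 44 = 88.
Actual frame index = 86497 − 88 = 86409.

86409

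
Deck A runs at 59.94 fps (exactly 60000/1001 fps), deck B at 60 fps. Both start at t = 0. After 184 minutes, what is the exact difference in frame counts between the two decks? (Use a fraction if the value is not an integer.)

662400/1001 frames

184 min = 11040 s.
A emits 60000/1001 × 11040 = 662400000/1001 frames; B emits 60 × 11040 = 662400.
Difference = 662400/1001 frames (≈ 661.7383); B is ahead of A.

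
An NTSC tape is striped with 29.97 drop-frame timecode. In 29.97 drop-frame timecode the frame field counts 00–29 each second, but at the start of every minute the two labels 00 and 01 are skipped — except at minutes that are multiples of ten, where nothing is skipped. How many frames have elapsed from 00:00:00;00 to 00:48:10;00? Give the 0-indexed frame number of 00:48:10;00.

As if non-drop at 30 labels/s: (0 × 3600 + 48 × 60 + 10) × 30 + 0 = 86700.
Minute boundaries passed: 48; those not divisible by 10: 48 − 4 = 44; dropped labels = 2 × 44 = 88.
Actual frame index = 86700 − 88 = 86612.

86612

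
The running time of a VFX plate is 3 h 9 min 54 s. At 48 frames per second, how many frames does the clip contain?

546912 frames

3 h 9 min 54 s = 11394 s.
Frames = 11394 × 48 = 546912.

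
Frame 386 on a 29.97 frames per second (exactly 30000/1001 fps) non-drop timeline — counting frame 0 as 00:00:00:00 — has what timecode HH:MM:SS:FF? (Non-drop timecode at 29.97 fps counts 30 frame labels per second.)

386 ÷ 30 = 12 full seconds, remainder 26 frames.
12 s = 0 h 0 min 12 s.
Timecode: 00:00:12:26.

00:00:12:26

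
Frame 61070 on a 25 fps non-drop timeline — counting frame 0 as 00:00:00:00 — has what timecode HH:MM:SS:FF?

61070 ÷ 25 = 2442 full seconds, remainder 20 frames.
2442 s = 0 h 40 min 42 s.
Timecode: 00:40:42:20.

00:40:42:20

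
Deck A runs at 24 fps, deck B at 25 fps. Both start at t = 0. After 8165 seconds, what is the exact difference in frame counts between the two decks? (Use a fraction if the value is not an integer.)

A emits 24 × 8165 = 195960 frames; B emits 25 × 8165 = 204125.
Difference = 8165 frames; B is ahead of A.

8165 frames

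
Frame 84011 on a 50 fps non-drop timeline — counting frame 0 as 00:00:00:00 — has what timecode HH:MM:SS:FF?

00:28:00:11

84011 ÷ 50 = 1680 full seconds, remainder 11 frames.
1680 s = 0 h 28 min 0 s.
Timecode: 00:28:00:11.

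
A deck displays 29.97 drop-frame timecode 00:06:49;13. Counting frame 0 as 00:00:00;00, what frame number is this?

As if non-drop at 30 labels/s: (0 × 3600 + 6 × 60 + 49) × 30 + 13 = 12283.
Minute boundaries passed: 6; those not divisible by 10: 6 − 0 = 6; dropped labels = 2 × 6 = 12.
Actual frame index = 12283 − 12 = 12271.

12271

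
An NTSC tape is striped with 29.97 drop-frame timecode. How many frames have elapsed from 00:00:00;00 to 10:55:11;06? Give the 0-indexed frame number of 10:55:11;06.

1178156

Complete 10-minute blocks: 65, each 17982 frames → 1168830.
Remaining 5 whole minutes in the current block: 1800 + 4 × 1798 = 8992 frames.
Within the current minute: 11 × 30 + 6 − 2 = 334 (labels ;00/;01 skipped at this minute). Total = 1168830 + 8992 + 334 = 1178156.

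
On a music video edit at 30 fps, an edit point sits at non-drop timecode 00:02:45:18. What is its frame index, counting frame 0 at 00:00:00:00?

frame 4968

Total seconds to the label: (0 × 3600 + 2 × 60 + 45) = 165.
Frame index = 165 × 30 + 18 = 4968.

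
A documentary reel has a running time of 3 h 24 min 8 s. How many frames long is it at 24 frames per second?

293952 frames

3 h 24 min 8 s = 12248 s.
Frames = 12248 × 24 = 293952.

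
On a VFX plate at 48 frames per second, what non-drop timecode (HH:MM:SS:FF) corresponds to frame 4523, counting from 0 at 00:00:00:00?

4523 ÷ 48 = 94 full seconds, remainder 11 frames.
94 s = 0 h 1 min 34 s.
Timecode: 00:01:34:11.

00:01:34:11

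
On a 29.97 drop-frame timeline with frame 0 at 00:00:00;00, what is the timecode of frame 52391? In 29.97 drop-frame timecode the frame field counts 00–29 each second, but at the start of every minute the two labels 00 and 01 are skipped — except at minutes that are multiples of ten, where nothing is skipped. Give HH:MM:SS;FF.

00:29:08;05

Each 10-minute DF block holds 10 × 60 × 30 − 9 × 2 = 17982 frames. 52391 ÷ 17982 → 2 full blocks, remainder 16427.
Within the partial block the first minute is 1800 frames and each further minute 1798, so 9 further minute boundaries passed. Total skipped labels = 18 × 2 + 2 × 9 = 54.
Non-drop label index = 52391 + 54 = 52445; at 30 labels/s that is 00:29:08:05, i.e. DF 00:29:08;05.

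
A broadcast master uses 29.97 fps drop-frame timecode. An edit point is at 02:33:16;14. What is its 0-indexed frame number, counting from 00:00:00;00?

Complete 10-minute blocks: 15, each 17982 frames → 269730.
Remaining 3 whole minutes in the current block: 1800 + 2 × 1798 = 5396 frames.
Within the current minute: 16 × 30 + 14 − 2 = 492 (labels ;00/;01 skipped at this minute). Total = 269730 + 5396 + 492 = 275618.

275618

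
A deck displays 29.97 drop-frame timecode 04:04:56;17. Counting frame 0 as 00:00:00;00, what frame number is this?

Complete 10-minute blocks: 24, each 17982 frames → 431568.
Remaining 4 whole minutes in the current block: 1800 + 3 × 1798 = 7194 frames.
Within the current minute: 56 × 30 + 17 − 2 = 1695 (labels ;00/;01 skipped at this minute). Total = 431568 + 7194 + 1695 = 440457.

440457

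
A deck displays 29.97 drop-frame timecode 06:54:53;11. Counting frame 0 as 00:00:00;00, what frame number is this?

746055

As if non-drop at 30 labels/s: (6 × 3600 + 54 × 60 + 53) × 30 + 11 = 746801.
Minute boundaries passed: 414; those not divisible by 10: 414 − 41 = 373; dropped labels = 2 × 373 = 746.
Actual frame index = 746801 − 746 = 746055.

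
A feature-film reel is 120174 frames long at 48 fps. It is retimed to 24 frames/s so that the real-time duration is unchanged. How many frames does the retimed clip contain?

Target frames = source frames × (target rate / source rate) = 120174 × (24)/(48) = 120174 × 1/2 = 60087.

60087 frames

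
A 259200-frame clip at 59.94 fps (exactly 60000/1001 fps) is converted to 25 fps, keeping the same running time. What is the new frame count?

Target frames = source frames × (target rate / source rate) = 259200 × (25)/(60000/1001) = 259200 × 1001/2400 = 108108.

108108 frames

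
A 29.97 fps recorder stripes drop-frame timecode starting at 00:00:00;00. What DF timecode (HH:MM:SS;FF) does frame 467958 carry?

Ten DF minutes hold 17982 frames, so frame 467958 lies in block 26 (frames 467532–485513) with 426 frames into that block.
The block's first minute is 1800 frames and the rest 1798 each; 426 frames reaches minute 0, so 26 × 18 + 0 × 2 = 468 labels have been skipped so far.
Adding those back, label number 467958 + 468 = 468426 at 30 labels/s is 15614 s + 6 f = 4 h 20 min 14 s frame 6, i.e. 04:20:14;06.

04:20:14;06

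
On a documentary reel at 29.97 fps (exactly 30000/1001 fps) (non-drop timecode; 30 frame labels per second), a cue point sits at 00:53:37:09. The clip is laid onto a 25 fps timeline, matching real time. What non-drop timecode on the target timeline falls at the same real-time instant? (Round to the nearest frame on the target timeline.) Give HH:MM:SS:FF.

00:53:40:13

Source frame index: (0×3600 + 53×60 + 37) × 30 + 9 = 96519.
Real time: 96519 / (30000/1001) = 32205173/10000 s.
Target frame: (32205173/10000) × (25) = 32205173/400 ≈ 80512.932 → 80513.
At 25 labels/s: frame 80513 → 00:53:40:13.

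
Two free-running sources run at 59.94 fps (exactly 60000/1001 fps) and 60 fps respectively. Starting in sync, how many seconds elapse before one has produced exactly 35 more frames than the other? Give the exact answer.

7007/12 seconds

The gap grows by |60 − 60000/1001| = 60/1001 frames per second.
Time for a 35-frame gap: 35 ÷ (60/1001) = 7007/12 s.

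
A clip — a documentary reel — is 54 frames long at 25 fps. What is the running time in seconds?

2.16 seconds

Running time = 54 / (25) = 2.16 s.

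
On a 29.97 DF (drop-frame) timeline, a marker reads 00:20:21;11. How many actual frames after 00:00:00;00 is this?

36605

Complete 10-minute blocks: 2, each 17982 frames → 35964.
Remaining 0 whole minutes in the current block: 0 frames.
Within the current minute: 21 × 30 + 11 = 641. Total = 35964 + 0 + 641 = 36605.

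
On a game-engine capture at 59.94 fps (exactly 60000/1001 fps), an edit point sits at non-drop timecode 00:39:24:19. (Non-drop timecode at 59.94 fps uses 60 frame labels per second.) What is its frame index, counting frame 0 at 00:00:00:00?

frame 141859

Total seconds to the label: (0 × 3600 + 39 × 60 + 24) = 2364.
Frame index = 2364 × 60 + 19 = 141859.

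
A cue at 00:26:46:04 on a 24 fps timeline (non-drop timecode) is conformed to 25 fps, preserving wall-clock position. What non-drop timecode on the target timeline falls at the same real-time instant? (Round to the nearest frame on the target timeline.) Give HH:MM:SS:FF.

00:26:46:04

Source frame index: (0×3600 + 26×60 + 46) × 24 + 4 = 38548.
Real time: 38548 / (24) = 9637/6 s.
Target frame: (9637/6) × (25) = 240925/6 ≈ 40154.167 → 40154.
At 25 labels/s: frame 40154 → 00:26:46:04.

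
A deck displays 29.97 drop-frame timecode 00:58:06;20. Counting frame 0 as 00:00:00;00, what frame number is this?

104494

Complete 10-minute blocks: 5, each 17982 frames → 89910.
Remaining 8 whole minutes in the current block: 1800 + 7 × 1798 = 14386 frames.
Within the current minute: 6 × 30 + 20 − 2 = 198 (labels ;00/;01 skipped at this minute). Total = 89910 + 14386 + 198 = 104494.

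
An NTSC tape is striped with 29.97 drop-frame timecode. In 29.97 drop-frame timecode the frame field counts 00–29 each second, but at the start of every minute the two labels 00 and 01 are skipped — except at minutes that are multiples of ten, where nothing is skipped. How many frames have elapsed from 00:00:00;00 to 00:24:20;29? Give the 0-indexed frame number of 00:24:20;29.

As if non-drop at 30 labels/s: (0 × 3600 + 24 × 60 + 20) × 30 + 29 = 43829.
Minute boundaries passed: 24; those not divisible by 10: 24 − 2 = 22; dropped labels = 2 × 22 = 44.
Actual frame index = 43829 − 44 = 43785.

43785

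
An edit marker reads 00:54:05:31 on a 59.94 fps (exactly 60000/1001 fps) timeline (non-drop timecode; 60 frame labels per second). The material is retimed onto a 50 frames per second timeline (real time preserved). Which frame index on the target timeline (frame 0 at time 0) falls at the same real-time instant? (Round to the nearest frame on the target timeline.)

Source frame index: (0×3600 + 54×60 + 5) × 60 + 31 = 194731.
Real time: 194731 / (60000/1001) = 194925731/60000 s.
Target frame: (194925731/60000) × (50) = 194925731/1200 ≈ 162438.109 → 162438.

frame 162438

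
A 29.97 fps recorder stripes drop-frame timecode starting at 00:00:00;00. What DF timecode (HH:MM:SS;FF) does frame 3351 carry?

00:01:51;23

Ten DF minutes hold 17982 frames, so frame 3351 lies in block 0 (frames 0–17981) with 3351 frames into that block.
The block's first minute is 1800 frames and the rest 1798 each; 3351 frames reaches minute 1, so 0 × 18 + 1 × 2 = 2 labels have been skipped so far.
Adding those back, label number 3351 + 2 = 3353 at 30 labels/s is 111 s + 23 f = 0 h 1 min 51 s frame 23, i.e. 00:01:51;23.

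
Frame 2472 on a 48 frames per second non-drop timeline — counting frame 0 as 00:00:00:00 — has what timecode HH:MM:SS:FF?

2472 ÷ 48 = 51 full seconds, remainder 24 frames.
51 s = 0 h 0 min 51 s.
Timecode: 00:00:51:24.

00:00:51:24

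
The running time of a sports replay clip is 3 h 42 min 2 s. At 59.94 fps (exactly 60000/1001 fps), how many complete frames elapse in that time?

3 h 42 min 2 s = 13322 s.
Frames = 13322 × 60000/1001 = 799320000/1001 ≈ 798521.4785.
Complete frames: 798521.

798521 frames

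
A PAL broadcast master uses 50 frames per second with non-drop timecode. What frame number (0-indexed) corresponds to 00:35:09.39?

Total seconds to the label: (0 × 3600 + 35 × 60 + 9) = 2109.
Frame index = 2109 × 50 + 39 = 105489.

frame 105489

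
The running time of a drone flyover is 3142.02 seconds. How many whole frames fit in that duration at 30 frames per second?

94260 frames

Frames = 3142.02 × 30 = 471303/5 ≈ 94260.6000.
Complete frames: 94260.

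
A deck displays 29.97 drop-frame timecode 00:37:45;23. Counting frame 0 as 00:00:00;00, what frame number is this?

67905

As if non-drop at 30 labels/s: (0 × 3600 + 37 × 60 + 45) × 30 + 23 = 67973.
Minute boundaries passed: 37; those not divisible by 10: 37 − 3 = 34; dropped labels = 2 × 34 = 68.
Actual frame index = 67973 − 68 = 67905.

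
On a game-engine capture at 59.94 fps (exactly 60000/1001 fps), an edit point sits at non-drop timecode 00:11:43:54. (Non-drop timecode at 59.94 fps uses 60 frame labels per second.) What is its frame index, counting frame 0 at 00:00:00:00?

Total seconds to the label: (0 × 3600 + 11 × 60 + 43) = 703.
Frame index = 703 × 60 + 54 = 42234.

42234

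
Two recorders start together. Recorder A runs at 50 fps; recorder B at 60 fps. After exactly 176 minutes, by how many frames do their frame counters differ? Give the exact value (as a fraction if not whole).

176 min = 10560 s.
A emits 50 × 10560 = 528000 frames; B emits 60 × 10560 = 633600.
Difference = 105600 frames; B is ahead of A.

105600 frames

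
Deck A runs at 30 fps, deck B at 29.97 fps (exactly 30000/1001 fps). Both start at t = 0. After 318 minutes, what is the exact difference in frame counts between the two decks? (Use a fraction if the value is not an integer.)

318 min = 19080 s.
A emits 30 × 19080 = 572400 frames; B emits 30000/1001 × 19080 = 572400000/1001.
Difference = 572400/1001 frames (≈ 571.8282); B is behind A.

572400/1001 frames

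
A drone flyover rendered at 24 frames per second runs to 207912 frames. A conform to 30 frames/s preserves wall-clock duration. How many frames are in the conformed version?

Target frames = source frames × (target rate / source rate) = 207912 × (30)/(24) = 207912 × 5/4 = 259890.

259890 frames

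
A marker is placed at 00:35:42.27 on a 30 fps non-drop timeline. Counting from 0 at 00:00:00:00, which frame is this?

frame 64287

Total seconds to the label: (0 × 3600 + 35 × 60 + 42) = 2142.
Frame index = 2142 × 30 + 27 = 64287.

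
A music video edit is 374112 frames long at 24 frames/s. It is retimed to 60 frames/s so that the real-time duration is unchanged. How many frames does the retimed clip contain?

Target frames = source frames × (target rate / source rate) = 374112 × (60)/(24) = 374112 × 5/2 = 935280.

935280 frames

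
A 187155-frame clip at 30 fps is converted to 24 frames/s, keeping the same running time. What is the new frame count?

149724 frames

Target frames = source frames × (target rate / source rate) = 187155 × (24)/(30) = 187155 × 4/5 = 149724.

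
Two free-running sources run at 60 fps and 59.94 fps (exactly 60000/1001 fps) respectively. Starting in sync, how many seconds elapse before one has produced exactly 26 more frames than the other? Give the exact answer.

The gap grows by |60000/1001 − 60| = 60/1001 frames per second.
Time for a 26-frame gap: 26 ÷ (60/1001) = 13013/30 s.

13013/30 seconds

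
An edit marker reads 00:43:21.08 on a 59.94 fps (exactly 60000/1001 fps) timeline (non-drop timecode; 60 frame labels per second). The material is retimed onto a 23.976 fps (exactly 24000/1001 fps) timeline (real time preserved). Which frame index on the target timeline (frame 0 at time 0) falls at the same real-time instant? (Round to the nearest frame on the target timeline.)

frame 62427

Source frame index: (0×3600 + 43×60 + 21) × 60 + 8 = 156068.
Real time: 156068 / (60000/1001) = 39056017/15000 s.
Target frame: (39056017/15000) × (24000/1001) = 312136/5 ≈ 62427.200 → 62427.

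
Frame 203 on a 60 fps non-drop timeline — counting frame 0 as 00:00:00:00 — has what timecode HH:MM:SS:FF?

203 ÷ 60 = 3 full seconds, remainder 23 frames.
3 s = 0 h 0 min 3 s.
Timecode: 00:00:03:23.

00:00:03:23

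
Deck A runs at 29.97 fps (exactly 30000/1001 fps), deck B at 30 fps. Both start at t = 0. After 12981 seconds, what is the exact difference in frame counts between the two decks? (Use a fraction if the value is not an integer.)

389430/1001 frames

A emits 30000/1001 × 12981 = 389430000/1001 frames; B emits 30 × 12981 = 389430.
Difference = 389430/1001 frames (≈ 389.0410); B is ahead of A.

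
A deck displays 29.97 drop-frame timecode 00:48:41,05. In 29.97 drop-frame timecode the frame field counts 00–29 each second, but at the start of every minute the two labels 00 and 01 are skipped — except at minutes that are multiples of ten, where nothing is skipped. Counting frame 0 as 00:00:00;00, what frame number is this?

Complete 10-minute blocks: 4, each 17982 frames → 71928.
Remaining 8 whole minutes in the current block: 1800 + 7 × 1798 = 14386 frames.
Within the current minute: 41 × 30 + 5 − 2 = 1233 (labels ;00/;01 skipped at this minute). Total = 71928 + 14386 + 1233 = 87547.

87547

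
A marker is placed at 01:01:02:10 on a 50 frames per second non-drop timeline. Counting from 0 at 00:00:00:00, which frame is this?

Total seconds to the label: (1 × 3600 + 1 × 60 + 2) = 3662.
Frame index = 3662 × 50 + 10 = 183110.

183110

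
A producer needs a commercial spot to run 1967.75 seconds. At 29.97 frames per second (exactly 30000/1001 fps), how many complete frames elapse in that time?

58973 frames

Frames = 1967.75 × 30000/1001 = 59032500/1001 ≈ 58973.5265.
Complete frames: 58973.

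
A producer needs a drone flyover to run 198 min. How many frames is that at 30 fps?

198 min = 11880 s.
Frames = 11880 × 30 = 356400.

356400 frames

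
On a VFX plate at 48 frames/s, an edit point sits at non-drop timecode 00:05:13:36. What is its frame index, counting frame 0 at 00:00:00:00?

15060

Total seconds to the label: (0 × 3600 + 5 × 60 + 13) = 313.
Frame index = 313 × 48 + 36 = 15060.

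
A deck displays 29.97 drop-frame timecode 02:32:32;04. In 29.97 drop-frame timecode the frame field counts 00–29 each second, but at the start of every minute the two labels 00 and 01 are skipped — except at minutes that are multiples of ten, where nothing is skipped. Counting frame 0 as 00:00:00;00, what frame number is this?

As if non-drop at 30 labels/s: (2 × 3600 + 32 × 60 + 32) × 30 + 4 = 274564.
Minute boundaries passed: 152; those not divisible by 10: 152 − 15 = 137; dropped labels = 2 × 137 = 274.
Actual frame index = 274564 − 274 = 274290.

274290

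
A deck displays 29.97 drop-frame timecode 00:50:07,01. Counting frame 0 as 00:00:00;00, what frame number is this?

As if non-drop at 30 labels/s: (0 × 3600 + 50 × 60 + 7) × 30 + 1 = 90211.
Minute boundaries passed: 50; those not divisible by 10: 50 − 5 = 45; dropped labels = 2 × 45 = 90.
Actual frame index = 90211 − 90 = 90121.

90121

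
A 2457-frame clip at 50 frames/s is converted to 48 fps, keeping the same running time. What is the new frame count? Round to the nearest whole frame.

2359 frames

Frames at target rate = 2457 × (48) / (50) = 58968/25 ≈ 2358.720.
Nearest whole frame: 2359.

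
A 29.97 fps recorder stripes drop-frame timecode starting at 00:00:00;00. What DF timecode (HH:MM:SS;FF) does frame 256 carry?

00:00:08;16

Ten DF minutes hold 17982 frames, so frame 256 lies in block 0 (frames 0–17981) with 256 frames into that block.
The block's first minute is 1800 frames and the rest 1798 each; 256 frames reaches minute 0, so 0 × 18 + 0 × 2 = 0 labels have been skipped so far.
Adding those back, label number 256 + 0 = 256 at 30 labels/s is 8 s + 16 f = 0 h 0 min 8 s frame 16, i.e. 00:00:08;16.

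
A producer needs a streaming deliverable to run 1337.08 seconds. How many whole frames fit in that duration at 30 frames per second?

Frames = 1337.08 × 30 = 200562/5 ≈ 40112.4000.
Complete frames: 40112.

40112 frames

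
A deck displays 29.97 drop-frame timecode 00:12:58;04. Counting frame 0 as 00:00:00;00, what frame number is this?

23322

Complete 10-minute blocks: 1, each 17982 frames → 17982.
Remaining 2 whole minutes in the current block: 1800 + 1 × 1798 = 3598 frames.
Within the current minute: 58 × 30 + 4 − 2 = 1742 (labels ;00/;01 skipped at this minute). Total = 17982 + 3598 + 1742 = 23322.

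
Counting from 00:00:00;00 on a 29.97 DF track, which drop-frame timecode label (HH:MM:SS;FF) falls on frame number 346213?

Each 10-minute DF block holds 10 × 60 × 30 − 9 × 2 = 17982 frames. 346213 ÷ 17982 → 19 full blocks, remainder 4555.
Within the partial block the first minute is 1800 frames and each further minute 1798, so 2 further minute boundaries passed. Total skipped labels = 18 × 19 + 2 × 2 = 346.
Non-drop label index = 346213 + 346 = 346559; at 30 labels/s that is 03:12:31:29, i.e. DF 03:12:31;29.

03:12:31;29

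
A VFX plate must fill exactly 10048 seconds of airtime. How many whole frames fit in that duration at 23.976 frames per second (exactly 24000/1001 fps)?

Frames = 10048 × 24000/1001 = 241152000/1001 ≈ 240911.0889.
Complete frames: 240911.

240911 frames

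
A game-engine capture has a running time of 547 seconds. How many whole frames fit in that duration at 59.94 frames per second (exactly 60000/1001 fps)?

Frames = 547 × 60000/1001 = 32820000/1001 ≈ 32787.2128.
Complete frames: 32787.

32787 frames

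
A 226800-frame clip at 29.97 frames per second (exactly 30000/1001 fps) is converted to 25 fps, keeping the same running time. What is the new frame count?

189189 frames

Target frames = source frames × (target rate / source rate) = 226800 × (25)/(30000/1001) = 226800 × 1001/1200 = 189189.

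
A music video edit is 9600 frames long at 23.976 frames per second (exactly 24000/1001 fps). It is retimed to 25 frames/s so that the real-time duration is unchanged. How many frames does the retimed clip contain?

Target frames = source frames × (target rate / source rate) = 9600 × (25)/(24000/1001) = 9600 × 1001/960 = 10010.

10010 frames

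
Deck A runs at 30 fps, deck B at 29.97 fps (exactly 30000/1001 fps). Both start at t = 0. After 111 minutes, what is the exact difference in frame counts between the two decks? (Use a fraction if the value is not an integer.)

199800/1001 frames

111 min = 6660 s.
A emits 30 × 6660 = 199800 frames; B emits 30000/1001 × 6660 = 199800000/1001.
Difference = 199800/1001 frames (≈ 199.6004); B is behind A.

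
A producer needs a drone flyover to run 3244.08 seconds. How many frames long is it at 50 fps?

Frames = 3244.08 × 50 = 162204.

162204 frames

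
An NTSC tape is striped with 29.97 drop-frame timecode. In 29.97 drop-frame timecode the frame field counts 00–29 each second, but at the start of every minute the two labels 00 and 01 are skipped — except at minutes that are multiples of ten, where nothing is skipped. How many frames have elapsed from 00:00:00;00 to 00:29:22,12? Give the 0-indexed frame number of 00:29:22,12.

Complete 10-minute blocks: 2, each 17982 frames → 35964.
Remaining 9 whole minutes in the current block: 1800 + 8 × 1798 = 16184 frames.
Within the current minute: 22 × 30 + 12 − 2 = 670 (labels ;00/;01 skipped at this minute). Total = 35964 + 16184 + 670 = 52818.

52818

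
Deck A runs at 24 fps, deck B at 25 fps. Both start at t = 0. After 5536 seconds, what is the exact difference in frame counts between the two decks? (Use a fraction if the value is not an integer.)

A emits 24 × 5536 = 132864 frames; B emits 25 × 5536 = 138400.
Difference = 5536 frames; B is ahead of A.

5536 frames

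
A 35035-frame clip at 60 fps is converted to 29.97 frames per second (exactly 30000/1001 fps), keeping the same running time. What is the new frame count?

17500 frames

Target frames = source frames × (target rate / source rate) = 35035 × (30000/1001)/(60) = 35035 × 500/1001 = 17500.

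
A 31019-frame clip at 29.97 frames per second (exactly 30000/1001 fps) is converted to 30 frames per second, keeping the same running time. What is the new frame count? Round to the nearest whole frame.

31050 frames

Frames at target rate = 31019 × (30) / (30000/1001) = 31050019/1000 ≈ 31050.019.
Nearest whole frame: 31050.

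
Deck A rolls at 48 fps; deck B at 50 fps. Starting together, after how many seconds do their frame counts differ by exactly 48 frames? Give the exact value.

The gap grows by |50 − 48| = 2 frames per second.
Time for a 48-frame gap: 48 ÷ (2) = 24 s.

24 seconds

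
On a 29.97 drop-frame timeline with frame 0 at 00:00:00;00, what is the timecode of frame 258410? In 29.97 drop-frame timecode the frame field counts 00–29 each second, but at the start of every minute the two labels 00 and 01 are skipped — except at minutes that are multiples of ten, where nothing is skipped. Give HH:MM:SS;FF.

Each 10-minute DF block holds 10 × 60 × 30 − 9 × 2 = 17982 frames. 258410 ÷ 17982 → 14 full blocks, remainder 6662.
Within the partial block the first minute is 1800 frames and each further minute 1798, so 3 further minute boundaries passed. Total skipped labels = 18 × 14 + 2 × 3 = 258.
Non-drop label index = 258410 + 258 = 258668; at 30 labels/s that is 02:23:42:08, i.e. DF 02:23:42;08.

02:23:42;08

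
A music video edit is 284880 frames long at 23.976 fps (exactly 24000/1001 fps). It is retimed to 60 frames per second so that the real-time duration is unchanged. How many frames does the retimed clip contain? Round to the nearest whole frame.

712912 frames

Frames at target rate = 284880 × (60) / (24000/1001) = 3564561/5 ≈ 712912.200.
Nearest whole frame: 712912.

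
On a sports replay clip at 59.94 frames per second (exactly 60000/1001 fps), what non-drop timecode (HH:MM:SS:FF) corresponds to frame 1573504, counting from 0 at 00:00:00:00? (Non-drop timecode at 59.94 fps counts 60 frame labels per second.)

1573504 ÷ 60 = 26225 full seconds, remainder 4 frames.
26225 s = 7 h 17 min 5 s.
Timecode: 07:17:05:04.

07:17:05:04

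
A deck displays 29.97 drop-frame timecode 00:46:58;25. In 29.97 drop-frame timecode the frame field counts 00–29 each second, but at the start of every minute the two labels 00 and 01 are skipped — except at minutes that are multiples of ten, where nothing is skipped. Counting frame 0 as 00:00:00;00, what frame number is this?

84481

As if non-drop at 30 labels/s: (0 × 3600 + 46 × 60 + 58) × 30 + 25 = 84565.
Minute boundaries passed: 46; those not divisible by 10: 46 − 4 = 42; dropped labels = 2 × 42 = 84.
Actual frame index = 84565 − 84 = 84481.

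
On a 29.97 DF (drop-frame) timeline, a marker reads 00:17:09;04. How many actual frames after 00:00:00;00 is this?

30842

Complete 10-minute blocks: 1, each 17982 frames → 17982.
Remaining 7 whole minutes in the current block: 1800 + 6 × 1798 = 12588 frames.
Within the current minute: 9 × 30 + 4 − 2 = 272 (labels ;00/;01 skipped at this minute). Total = 17982 + 12588 + 272 = 30842.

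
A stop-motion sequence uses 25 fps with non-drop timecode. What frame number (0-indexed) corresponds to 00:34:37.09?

Total seconds to the label: (0 × 3600 + 34 × 60 + 37) = 2077.
Frame index = 2077 × 25 + 9 = 51934.

51934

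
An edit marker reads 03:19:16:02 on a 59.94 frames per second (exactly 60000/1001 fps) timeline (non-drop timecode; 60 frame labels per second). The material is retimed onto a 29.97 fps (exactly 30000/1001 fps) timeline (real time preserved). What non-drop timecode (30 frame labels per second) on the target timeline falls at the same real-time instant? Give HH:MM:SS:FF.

Source frame index: (3×3600 + 19×60 + 16) × 60 + 2 = 717362.
Real time: 717362 / (60000/1001) = 359039681/30000 s.
Target frame: (359039681/30000) × (30000/1001) = 358681.
At 30 labels/s: frame 358681 → 03:19:16:01.

03:19:16:01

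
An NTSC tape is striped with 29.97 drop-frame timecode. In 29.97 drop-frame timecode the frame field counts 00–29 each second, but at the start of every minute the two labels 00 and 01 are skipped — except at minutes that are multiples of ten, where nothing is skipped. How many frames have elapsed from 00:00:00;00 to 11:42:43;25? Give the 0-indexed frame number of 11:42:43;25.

1263651

Complete 10-minute blocks: 70, each 17982 frames → 1258740.
Remaining 2 whole minutes in the current block: 1800 + 1 × 1798 = 3598 frames.
Within the current minute: 43 × 30 + 25 − 2 = 1313 (labels ;00/;01 skipped at this minute). Total = 1258740 + 3598 + 1313 = 1263651.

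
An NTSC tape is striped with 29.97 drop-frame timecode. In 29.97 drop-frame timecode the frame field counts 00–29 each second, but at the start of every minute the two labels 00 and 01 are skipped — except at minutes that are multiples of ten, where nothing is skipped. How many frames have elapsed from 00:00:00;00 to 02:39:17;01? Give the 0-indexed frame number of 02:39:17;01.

Complete 10-minute blocks: 15, each 17982 frames → 269730.
Remaining 9 whole minutes in the current block: 1800 + 8 × 1798 = 16184 frames.
Within the current minute: 17 × 30 + 1 − 2 = 509 (labels ;00/;01 skipped at this minute). Total = 269730 + 16184 + 509 = 286423.

286423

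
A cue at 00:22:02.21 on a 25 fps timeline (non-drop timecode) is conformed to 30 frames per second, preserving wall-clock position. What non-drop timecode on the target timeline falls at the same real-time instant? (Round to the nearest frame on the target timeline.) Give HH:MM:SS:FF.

Source frame index: (0×3600 + 22×60 + 2) × 25 + 21 = 33071.
Real time: 33071 / (25) = 33071/25 s.
Target frame: (33071/25) × (30) = 198426/5 ≈ 39685.200 → 39685.
At 30 labels/s: frame 39685 → 00:22:02:25.

00:22:02:25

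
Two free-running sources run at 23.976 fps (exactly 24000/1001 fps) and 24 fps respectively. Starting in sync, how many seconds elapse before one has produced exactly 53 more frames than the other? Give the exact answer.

The gap grows by |24 − 24000/1001| = 24/1001 frames per second.
Time for a 53-frame gap: 53 ÷ (24/1001) = 53053/24 s.

53053/24 seconds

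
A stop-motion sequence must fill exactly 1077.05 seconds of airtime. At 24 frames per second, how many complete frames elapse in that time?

Frames = 1077.05 × 24 = 129246/5 ≈ 25849.2000.
Complete frames: 25849.

25849 frames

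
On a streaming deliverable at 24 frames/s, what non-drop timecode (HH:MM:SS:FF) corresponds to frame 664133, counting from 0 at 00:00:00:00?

664133 ÷ 24 = 27672 full seconds, remainder 5 frames.
27672 s = 7 h 41 min 12 s.
Timecode: 07:41:12:05.

07:41:12:05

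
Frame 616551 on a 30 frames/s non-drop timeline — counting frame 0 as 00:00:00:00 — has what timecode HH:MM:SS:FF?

05:42:31:21

616551 ÷ 30 = 20551 full seconds, remainder 21 frames.
20551 s = 5 h 42 min 31 s.
Timecode: 05:42:31:21.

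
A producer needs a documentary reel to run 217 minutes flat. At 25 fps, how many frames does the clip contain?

325500 frames

217 min = 13020 s.
Frames = 13020 × 25 = 325500.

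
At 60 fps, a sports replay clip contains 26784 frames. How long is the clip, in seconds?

Running time = 26784 / (60) = 446.4 s.

446.4 seconds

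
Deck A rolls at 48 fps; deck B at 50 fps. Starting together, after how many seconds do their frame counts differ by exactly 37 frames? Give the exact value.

18.5 seconds

The gap grows by |50 − 48| = 2 frames per second.
Time for a 37-frame gap: 37 ÷ (2) = 18.5 s.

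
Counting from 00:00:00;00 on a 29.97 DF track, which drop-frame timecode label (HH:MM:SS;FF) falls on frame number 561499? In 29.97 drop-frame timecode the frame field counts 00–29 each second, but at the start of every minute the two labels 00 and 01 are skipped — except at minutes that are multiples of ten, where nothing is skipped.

Ten DF minutes hold 17982 frames, so frame 561499 lies in block 31 (frames 557442–575423) with 4057 frames into that block.
The block's first minute is 1800 frames and the rest 1798 each; 4057 frames reaches minute 2, so 31 × 18 + 2 × 2 = 562 labels have been skipped so far.
Adding those back, label number 561499 + 562 = 562061 at 30 labels/s is 18735 s + 11 f = 5 h 12 min 15 s frame 11, i.e. 05:12:15;11.

05:12:15;11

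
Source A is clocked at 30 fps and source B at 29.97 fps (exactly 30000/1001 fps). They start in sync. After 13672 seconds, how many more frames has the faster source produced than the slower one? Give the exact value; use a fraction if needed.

A emits 30 × 13672 = 410160 frames; B emits 30000/1001 × 13672 = 410160000/1001.
Difference = 410160/1001 frames (≈ 409.7502); B is behind A.

410160/1001 frames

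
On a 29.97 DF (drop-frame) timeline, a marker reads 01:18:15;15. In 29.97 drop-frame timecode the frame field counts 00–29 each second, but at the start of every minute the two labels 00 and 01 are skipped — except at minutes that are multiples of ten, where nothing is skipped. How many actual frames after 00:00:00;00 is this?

Complete 10-minute blocks: 7, each 17982 frames → 125874.
Remaining 8 whole minutes in the current block: 1800 + 7 × 1798 = 14386 frames.
Within the current minute: 15 × 30 + 15 − 2 = 463 (labels ;00/;01 skipped at this minute). Total = 125874 + 14386 + 463 = 140723.

140723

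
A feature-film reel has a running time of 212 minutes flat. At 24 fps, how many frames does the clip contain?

305280 frames

212 min = 12720 s.
Frames = 12720 × 24 = 305280.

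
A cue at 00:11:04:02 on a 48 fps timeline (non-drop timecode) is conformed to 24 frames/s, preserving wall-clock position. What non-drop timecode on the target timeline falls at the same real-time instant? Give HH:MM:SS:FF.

Source frame index: (0×3600 + 11×60 + 4) × 48 + 2 = 31874.
Real time: 31874 / (48) = 15937/24 s.
Target frame: (15937/24) × (24) = 15937.
At 24 labels/s: frame 15937 → 00:11:04:01.

00:11:04:01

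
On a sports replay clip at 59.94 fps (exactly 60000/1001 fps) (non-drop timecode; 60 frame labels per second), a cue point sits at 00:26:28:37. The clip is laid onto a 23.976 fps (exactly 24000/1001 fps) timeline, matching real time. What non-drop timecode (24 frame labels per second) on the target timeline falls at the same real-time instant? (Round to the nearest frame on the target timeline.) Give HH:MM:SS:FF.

00:26:28:15

Source frame index: (0×3600 + 26×60 + 28) × 60 + 37 = 95317.
Real time: 95317 / (60000/1001) = 95412317/60000 s.
Target frame: (95412317/60000) × (24000/1001) = 190634/5 ≈ 38126.800 → 38127.
At 24 labels/s: frame 38127 → 00:26:28:15.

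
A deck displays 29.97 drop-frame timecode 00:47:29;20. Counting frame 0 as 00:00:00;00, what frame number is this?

85404

Complete 10-minute blocks: 4, each 17982 frames → 71928.
Remaining 7 whole minutes in the current block: 1800 + 6 × 1798 = 12588 frames.
Within the current minute: 29 × 30 + 20 − 2 = 888 (labels ;00/;01 skipped at this minute). Total = 71928 + 12588 + 888 = 85404.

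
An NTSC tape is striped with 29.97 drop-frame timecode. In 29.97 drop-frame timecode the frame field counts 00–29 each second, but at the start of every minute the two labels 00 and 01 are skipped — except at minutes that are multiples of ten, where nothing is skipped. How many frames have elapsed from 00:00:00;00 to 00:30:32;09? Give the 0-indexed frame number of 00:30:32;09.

54915

As if non-drop at 30 labels/s: (0 × 3600 + 30 × 60 + 32) × 30 + 9 = 54969.
Minute boundaries passed: 30; those not divisible by 10: 30 − 3 = 27; dropped labels = 2 × 27 = 54.
Actual frame index = 54969 − 54 = 54915.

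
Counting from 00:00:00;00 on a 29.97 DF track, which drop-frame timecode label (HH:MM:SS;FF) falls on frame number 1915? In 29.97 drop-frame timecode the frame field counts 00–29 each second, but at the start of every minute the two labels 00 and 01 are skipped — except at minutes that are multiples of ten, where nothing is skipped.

00:01:03;27

Each 10-minute DF block holds 10 × 60 × 30 − 9 × 2 = 17982 frames. 1915 ÷ 17982 → 0 full blocks, remainder 1915.
Within the partial block the first minute is 1800 frames and each further minute 1798, so 1 further minute boundary passed. Total skipped labels = 18 × 0 + 2 × 1 = 2.
Non-drop label index = 1915 + 2 = 1917; at 30 labels/s that is 00:01:03:27, i.e. DF 00:01:03;27.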